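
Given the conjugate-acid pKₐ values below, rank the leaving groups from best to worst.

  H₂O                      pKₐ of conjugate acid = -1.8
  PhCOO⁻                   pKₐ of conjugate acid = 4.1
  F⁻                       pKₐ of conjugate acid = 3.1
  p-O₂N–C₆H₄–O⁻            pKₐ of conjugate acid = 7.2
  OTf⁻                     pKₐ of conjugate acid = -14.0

OTf⁻ > H₂O > F⁻ > PhCOO⁻ > p-O₂N–C₆H₄–O⁻

Lower conjugate-acid pKₐ ⇒ weaker base ⇒ better leaving group.
Sorting by the given values: OTf⁻ (-14.0), H₂O (-1.8), F⁻ (3.1), PhCOO⁻ (4.1), p-O₂N–C₆H₄–O⁻ (7.2).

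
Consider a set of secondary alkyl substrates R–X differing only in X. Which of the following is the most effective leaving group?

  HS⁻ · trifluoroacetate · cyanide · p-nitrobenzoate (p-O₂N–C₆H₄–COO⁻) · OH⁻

trifluoroacetate

The more stable X⁻ (or X) is on its own — i.e. the weaker a base it is — the better a leaving group it makes.
trifluoroacetate: pKₐ(CF₃COOH) ≈ 0.2
p-nitrobenzoate (p-O₂N–C₆H₄–COO⁻): pKₐ(p-nitrobenzoic acid) ≈ 3.4
HS⁻: pKₐ(H₂S) ≈ 7
cyanide: pKₐ(HCN) ≈ 9.2
OH⁻: pKₐ(H₂O) ≈ 15.7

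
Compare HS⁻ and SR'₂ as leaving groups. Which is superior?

SR'₂ is the better leaving group.
pKₐ(R'₂SH⁺) ≈ -7 versus pKₐ(H₂S) ≈ 7: SR'₂ is the much weaker base.
Neutral; leaves from a sulfonium salt (R–SR'₂⁺).

SR'₂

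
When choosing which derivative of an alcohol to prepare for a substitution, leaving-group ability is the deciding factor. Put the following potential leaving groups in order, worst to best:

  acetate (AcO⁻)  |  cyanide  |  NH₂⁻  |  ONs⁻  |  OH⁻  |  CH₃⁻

CH₃⁻ < NH₂⁻ < OH⁻ < cyanide < acetate (AcO⁻) < ONs⁻

A good leaving group is a weak base: the lower the pKₐ of its conjugate acid, the more readily it departs.
ONs⁻: pKₐ(p-O₂NC₆H₄SO₃H) ≈ -3.5 — p-nitro group further stabilises the sulfonate
acetate (AcO⁻): pKₐ(CH₃COOH) ≈ 4.8 — resonance-stabilised but still a weak base
cyanide: pKₐ(HCN) ≈ 9.2 — sp carbon stabilises the charge somewhat, but still a poor LG
OH⁻: pKₐ(H₂O) ≈ 15.7 — strong base; essentially never leaves without prior activation
NH₂⁻: pKₐ(NH₃) ≈ 38 — extremely strong base; never a leaving group
CH₃⁻: pKₐ(CH₄) ≈ 48 — unstabilised carbanion; the worst conceivable leaving group
Listed from poorest to best leaving group as asked.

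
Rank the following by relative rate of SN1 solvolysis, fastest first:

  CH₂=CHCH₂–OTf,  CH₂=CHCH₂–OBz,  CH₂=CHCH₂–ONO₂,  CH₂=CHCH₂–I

CH₂=CHCH₂–OTf > CH₂=CHCH₂–I > CH₂=CHCH₂–ONO₂ > CH₂=CHCH₂–OBz

With the same alkyl group throughout, only the leaving group differentiates the rates.
Rank by basicity of the departing species: weakest base leaves most easily.
CH₂=CHCH₂–OTf loses OTf⁻: pKₐ(CF₃SO₃H (triflic acid)) ≈ -14
CH₂=CHCH₂–I loses I⁻: pKₐ(HI) ≈ -10
CH₂=CHCH₂–ONO₂ loses NO₃⁻: pKₐ(HNO₃) ≈ -1.3
CH₂=CHCH₂–OBz loses PhCOO⁻: pKₐ(C₆H₅COOH) ≈ 4.2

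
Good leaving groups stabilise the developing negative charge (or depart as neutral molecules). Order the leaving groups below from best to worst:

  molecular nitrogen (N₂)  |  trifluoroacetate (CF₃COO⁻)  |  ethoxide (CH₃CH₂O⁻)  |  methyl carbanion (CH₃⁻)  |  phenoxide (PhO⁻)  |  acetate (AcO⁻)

Leaving-group ability tracks the stability of the departed species; conjugate-acid pKₐ is the usual yardstick (lower pKₐ → better LG).
molecular nitrogen (N₂): no meaningful conjugate acid; N₂ departs as an exceptionally stable neutral molecule
trifluoroacetate (CF₃COO⁻): pKₐ(CF₃COOH) ≈ 0.2 — strongly electron-withdrawing CF₃ stabilises the carboxylate
acetate (AcO⁻): pKₐ(CH₃COOH) ≈ 4.8
phenoxide (PhO⁻): pKₐ(C₆H₅OH (phenol)) ≈ 10
ethoxide (CH₃CH₂O⁻): pKₐ(CH₃CH₂OH) ≈ 16
methyl carbanion (CH₃⁻): pKₐ(CH₄) ≈ 48 — unstabilised carbanion; the worst conceivable leaving group

molecular nitrogen (N₂) > trifluoroacetate (CF₃COO⁻) > acetate (AcO⁻) > phenoxide (PhO⁻) > ethoxide (CH₃CH₂O⁻) > methyl carbanion (CH₃⁻)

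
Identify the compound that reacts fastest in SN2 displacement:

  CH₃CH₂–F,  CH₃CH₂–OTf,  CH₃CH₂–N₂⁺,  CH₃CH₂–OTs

CH₃CH₂–N₂⁺

Same R in every case — rank the leaving groups.
Leaving-group ability tracks the stability of the departed species; conjugate-acid pKₐ is the usual yardstick (lower pKₐ → better LG).
CH₃CH₂–N₂⁺ loses N₂: no meaningful conjugate acid; N₂ departs as an exceptionally stable neutral molecule
CH₃CH₂–OTf loses OTf⁻: pKₐ(CF₃SO₃H (triflic acid)) ≈ -14
CH₃CH₂–OTs loses OTs⁻: pKₐ(p-CH₃C₆H₄SO₃H (TsOH)) ≈ -2.8
CH₃CH₂–F loses F⁻: pKₐ(HF) ≈ 3.2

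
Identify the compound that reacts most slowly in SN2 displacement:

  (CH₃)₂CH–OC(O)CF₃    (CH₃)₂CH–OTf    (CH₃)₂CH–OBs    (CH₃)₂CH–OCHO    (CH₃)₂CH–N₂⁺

The skeletons are identical, so relative rate is governed entirely by leaving-group ability.
A good leaving group is a weak base: the lower the pKₐ of its conjugate acid, the more readily it departs.
(CH₃)₂CH–N₂⁺ loses N₂: no meaningful conjugate acid; N₂ departs as an exceptionally stable neutral molecule
(CH₃)₂CH–OTf loses OTf⁻: pKₐ(CF₃SO₃H (triflic acid)) ≈ -14
(CH₃)₂CH–OBs loses OBs⁻: pKₐ(p-BrC₆H₄SO₃H) ≈ -2.8
(CH₃)₂CH–OC(O)CF₃ loses CF₃COO⁻: pKₐ(CF₃COOH) ≈ 0.2
(CH₃)₂CH–OCHO loses HCOO⁻: pKₐ(HCOOH) ≈ 3.8

(CH₃)₂CH–OCHO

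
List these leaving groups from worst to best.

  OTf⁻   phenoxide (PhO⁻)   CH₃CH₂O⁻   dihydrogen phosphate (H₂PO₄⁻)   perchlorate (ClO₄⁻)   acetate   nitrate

A good leaving group is a weak base: the lower the pKₐ of its conjugate acid, the more readily it departs.
OTf⁻: pKₐ(CF₃SO₃H (triflic acid)) ≈ -14
perchlorate (ClO₄⁻): pKₐ(HClO₄) ≈ -10
nitrate: pKₐ(HNO₃) ≈ -1.3
dihydrogen phosphate (H₂PO₄⁻): pKₐ(H₃PO₄) ≈ 2.1
acetate: pKₐ(CH₃COOH) ≈ 4.8
phenoxide (PhO⁻): pKₐ(C₆H₅OH (phenol)) ≈ 10
CH₃CH₂O⁻: pKₐ(CH₃CH₂OH) ≈ 16
The question asks for worst first, so the sequence is read in increasing leaving-group ability.

CH₃CH₂O⁻ < phenoxide (PhO⁻) < acetate < dihydrogen phosphate (H₂PO₄⁻) < nitrate < perchlorate (ClO₄⁻) < OTf⁻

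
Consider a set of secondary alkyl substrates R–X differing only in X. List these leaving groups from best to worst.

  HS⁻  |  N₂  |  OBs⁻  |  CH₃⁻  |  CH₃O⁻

N₂ > OBs⁻ > HS⁻ > CH₃O⁻ > CH₃⁻

Leaving-group ability tracks the stability of the departed species; conjugate-acid pKₐ is the usual yardstick (lower pKₐ → better LG).
N₂: no meaningful conjugate acid; N₂ departs as an exceptionally stable neutral molecule
OBs⁻: pKₐ(p-BrC₆H₄SO₃H) ≈ -2.8
HS⁻: pKₐ(H₂S) ≈ 7
CH₃O⁻: pKₐ(CH₃OH) ≈ 15.5
CH₃⁻: pKₐ(CH₄) ≈ 48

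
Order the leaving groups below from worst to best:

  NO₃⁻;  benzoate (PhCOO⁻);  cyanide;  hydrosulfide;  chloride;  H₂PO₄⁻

Rank by basicity of the departing species: weakest base leaves most easily.
chloride: pKₐ(HCl) ≈ -7 — moderately weak base
NO₃⁻: pKₐ(HNO₃) ≈ -1.3
H₂PO₄⁻: pKₐ(H₃PO₄) ≈ 2.1 — moderate base; biological leaving group after further activation
benzoate (PhCOO⁻): pKₐ(C₆H₅COOH) ≈ 4.2
hydrosulfide: pKₐ(H₂S) ≈ 7 — larger and more polarisable than the oxygen analogue
cyanide: pKₐ(HCN) ≈ 9.2 — sp carbon stabilises the charge somewhat, but still a poor LG
Listed from poorest to best leaving group as asked.

cyanide < hydrosulfide < benzoate (PhCOO⁻) < H₂PO₄⁻ < NO₃⁻ < chloride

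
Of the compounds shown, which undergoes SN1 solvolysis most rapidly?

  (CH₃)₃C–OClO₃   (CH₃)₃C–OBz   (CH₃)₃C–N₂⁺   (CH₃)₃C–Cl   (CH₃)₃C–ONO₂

(CH₃)₃C–N₂⁺

With the same alkyl group throughout, only the leaving group differentiates the rates.
Leaving-group ability tracks the stability of the departed species; conjugate-acid pKₐ is the usual yardstick (lower pKₐ → better LG).
(CH₃)₃C–N₂⁺ loses N₂: no meaningful conjugate acid; N₂ departs as an exceptionally stable neutral molecule
(CH₃)₃C–OClO₃ loses ClO₄⁻: pKₐ(HClO₄) ≈ -10
(CH₃)₃C–Cl loses Cl⁻: pKₐ(HCl) ≈ -7
(CH₃)₃C–ONO₂ loses NO₃⁻: pKₐ(HNO₃) ≈ -1.3
(CH₃)₃C–OBz loses PhCOO⁻: pKₐ(C₆H₅COOH) ≈ 4.2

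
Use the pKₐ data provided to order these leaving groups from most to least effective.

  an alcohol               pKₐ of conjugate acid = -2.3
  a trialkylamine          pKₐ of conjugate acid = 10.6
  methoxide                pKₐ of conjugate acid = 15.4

an alcohol > a trialkylamine > methoxide

Lower conjugate-acid pKₐ ⇒ weaker base ⇒ better leaving group.
Sorting by the given values: an alcohol (-2.3), a trialkylamine (10.6), methoxide (15.4).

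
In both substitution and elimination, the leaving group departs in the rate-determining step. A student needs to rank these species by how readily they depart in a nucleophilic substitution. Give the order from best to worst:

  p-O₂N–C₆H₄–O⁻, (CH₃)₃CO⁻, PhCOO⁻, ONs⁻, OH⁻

ONs⁻: pKₐ(p-O₂NC₆H₄SO₃H) ≈ -3.5
PhCOO⁻: pKₐ(C₆H₅COOH) ≈ 4.2
p-O₂N–C₆H₄–O⁻: pKₐ(p-nitrophenol) ≈ 7.2
OH⁻: pKₐ(H₂O) ≈ 15.7
(CH₃)₃CO⁻: pKₐ(t-BuOH) ≈ 18

ONs⁻ > PhCOO⁻ > p-O₂N–C₆H₄–O⁻ > OH⁻ > (CH₃)₃CO⁻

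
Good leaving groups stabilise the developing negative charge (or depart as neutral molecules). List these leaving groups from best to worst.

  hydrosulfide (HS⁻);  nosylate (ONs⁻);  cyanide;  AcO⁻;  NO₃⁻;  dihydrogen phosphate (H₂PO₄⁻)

nosylate (ONs⁻) > NO₃⁻ > dihydrogen phosphate (H₂PO₄⁻) > AcO⁻ > hydrosulfide (HS⁻) > cyanide

nosylate (ONs⁻): pKₐ(p-O₂NC₆H₄SO₃H) ≈ -3.5
NO₃⁻: pKₐ(HNO₃) ≈ -1.3 — resonance-delocalised over three oxygens
dihydrogen phosphate (H₂PO₄⁻): pKₐ(H₃PO₄) ≈ 2.1
AcO⁻: pKₐ(CH₃COOH) ≈ 4.8
hydrosulfide (HS⁻): pKₐ(H₂S) ≈ 7 — larger and more polarisable than the oxygen analogue
cyanide: pKₐ(HCN) ≈ 9.2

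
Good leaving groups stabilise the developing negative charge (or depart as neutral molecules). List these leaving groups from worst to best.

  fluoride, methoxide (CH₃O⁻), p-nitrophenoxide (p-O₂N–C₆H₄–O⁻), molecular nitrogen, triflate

methoxide (CH₃O⁻) < p-nitrophenoxide (p-O₂N–C₆H₄–O⁻) < fluoride < triflate < molecular nitrogen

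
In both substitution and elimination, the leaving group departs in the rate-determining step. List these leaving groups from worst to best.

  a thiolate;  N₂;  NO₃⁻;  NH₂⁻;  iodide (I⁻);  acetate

Leaving-group ability tracks the stability of the departed species; conjugate-acid pKₐ is the usual yardstick (lower pKₐ → better LG).
N₂: no meaningful conjugate acid; N₂ departs as an exceptionally stable neutral molecule
iodide (I⁻): pKₐ(HI) ≈ -10
NO₃⁻: pKₐ(HNO₃) ≈ -1.3
acetate: pKₐ(CH₃COOH) ≈ 4.8
a thiolate: pKₐ(RSH (a thiol)) ≈ 10.5
NH₂⁻: pKₐ(NH₃) ≈ 38
Listed from poorest to best leaving group as asked.

NH₂⁻ < a thiolate < acetate < NO₃⁻ < iodide (I⁻) < N₂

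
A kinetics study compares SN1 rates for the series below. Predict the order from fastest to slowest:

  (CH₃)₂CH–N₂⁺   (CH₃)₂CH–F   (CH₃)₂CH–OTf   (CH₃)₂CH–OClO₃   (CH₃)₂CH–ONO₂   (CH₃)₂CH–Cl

Same R in every case — rank the leaving groups.
A good leaving group is a weak base: the lower the pKₐ of its conjugate acid, the more readily it departs.
(CH₃)₂CH–N₂⁺ loses N₂: no meaningful conjugate acid; N₂ departs as an exceptionally stable neutral molecule
(CH₃)₂CH–OTf loses OTf⁻: pKₐ(CF₃SO₃H (triflic acid)) ≈ -14
(CH₃)₂CH–OClO₃ loses ClO₄⁻: pKₐ(HClO₄) ≈ -10
(CH₃)₂CH–Cl loses Cl⁻: pKₐ(HCl) ≈ -7
(CH₃)₂CH–ONO₂ loses NO₃⁻: pKₐ(HNO₃) ≈ -1.3
(CH₃)₂CH–F loses F⁻: pKₐ(HF) ≈ 3.2

(CH₃)₂CH–N₂⁺ > (CH₃)₂CH–OTf > (CH₃)₂CH–OClO₃ > (CH₃)₂CH–Cl > (CH₃)₂CH–ONO₂ > (CH₃)₂CH–F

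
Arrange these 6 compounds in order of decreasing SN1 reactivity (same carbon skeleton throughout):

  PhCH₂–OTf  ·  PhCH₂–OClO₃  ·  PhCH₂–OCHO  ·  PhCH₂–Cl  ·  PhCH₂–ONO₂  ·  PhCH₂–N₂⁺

Identical carbon frameworks mean the comparison reduces to leaving-group quality.
Rank by basicity of the departing species: weakest base leaves most easily.
PhCH₂–N₂⁺ loses N₂: no meaningful conjugate acid; N₂ departs as an exceptionally stable neutral molecule
PhCH₂–OTf loses OTf⁻: pKₐ(CF₃SO₃H (triflic acid)) ≈ -14
PhCH₂–OClO₃ loses ClO₄⁻: pKₐ(HClO₄) ≈ -10
PhCH₂–Cl loses Cl⁻: pKₐ(HCl) ≈ -7
PhCH₂–ONO₂ loses NO₃⁻: pKₐ(HNO₃) ≈ -1.3
PhCH₂–OCHO loses HCOO⁻: pKₐ(HCOOH) ≈ 3.8

PhCH₂–N₂⁺ > PhCH₂–OTf > PhCH₂–OClO₃ > PhCH₂–Cl > PhCH₂–ONO₂ > PhCH₂–OCHO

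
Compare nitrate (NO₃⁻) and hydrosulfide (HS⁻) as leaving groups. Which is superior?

nitrate (NO₃⁻)

nitrate (NO₃⁻) is the better leaving group.
pKₐ(HNO₃) ≈ -1.3 versus pKₐ(H₂S) ≈ 7: nitrate (NO₃⁻) is the much weaker base.
Resonance-delocalised over three oxygens.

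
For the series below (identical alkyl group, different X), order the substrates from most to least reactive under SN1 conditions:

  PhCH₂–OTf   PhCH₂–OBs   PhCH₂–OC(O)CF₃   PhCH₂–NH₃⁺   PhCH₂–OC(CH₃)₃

Identical carbon frameworks mean the comparison reduces to leaving-group quality.
Leaving-group ability tracks the stability of the departed species; conjugate-acid pKₐ is the usual yardstick (lower pKₐ → better LG).
PhCH₂–OTf loses OTf⁻: pKₐ(CF₃SO₃H (triflic acid)) ≈ -14
PhCH₂–OBs loses OBs⁻: pKₐ(p-BrC₆H₄SO₃H) ≈ -2.8
PhCH₂–OC(O)CF₃ loses CF₃COO⁻: pKₐ(CF₃COOH) ≈ 0.2
PhCH₂–NH₃⁺ loses NH₃: pKₐ(NH₄⁺) ≈ 9.2
PhCH₂–OC(CH₃)₃ loses (CH₃)₃CO⁻: pKₐ(t-BuOH) ≈ 18

PhCH₂–OTf > PhCH₂–OBs > PhCH₂–OC(O)CF₃ > PhCH₂–NH₃⁺ > PhCH₂–OC(CH₃)₃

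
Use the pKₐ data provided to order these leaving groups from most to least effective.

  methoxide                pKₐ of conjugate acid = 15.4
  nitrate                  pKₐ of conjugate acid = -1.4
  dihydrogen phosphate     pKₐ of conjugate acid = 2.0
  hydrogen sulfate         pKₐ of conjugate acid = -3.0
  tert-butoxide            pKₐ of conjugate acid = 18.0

Lower conjugate-acid pKₐ ⇒ weaker base ⇒ better leaving group.
Sorting by the given values: hydrogen sulfate (-3.0), nitrate (-1.4), dihydrogen phosphate (2.0), methoxide (15.4), tert-butoxide (18.0).

hydrogen sulfate > nitrate > dihydrogen phosphate > methoxide > tert-butoxide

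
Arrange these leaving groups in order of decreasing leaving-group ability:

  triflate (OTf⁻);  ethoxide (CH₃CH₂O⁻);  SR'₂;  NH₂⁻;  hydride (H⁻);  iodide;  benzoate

A good leaving group is a weak base: the lower the pKₐ of its conjugate acid, the more readily it departs.
triflate (OTf⁻): pKₐ(CF₃SO₃H (triflic acid)) ≈ -14
iodide: pKₐ(HI) ≈ -10
SR'₂: pKₐ(R'₂SH⁺) ≈ -7
benzoate: pKₐ(C₆H₅COOH) ≈ 4.2
ethoxide (CH₃CH₂O⁻): pKₐ(CH₃CH₂OH) ≈ 16
hydride (H⁻): pKₐ(H₂) ≈ 36
NH₂⁻: pKₐ(NH₃) ≈ 38

triflate (OTf⁻) > iodide > SR'₂ > benzoate > ethoxide (CH₃CH₂O⁻) > hydride (H⁻) > NH₂⁻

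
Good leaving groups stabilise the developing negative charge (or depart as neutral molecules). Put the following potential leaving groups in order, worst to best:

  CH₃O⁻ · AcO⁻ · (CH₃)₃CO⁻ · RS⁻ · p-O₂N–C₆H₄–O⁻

Rank by basicity of the departing species: weakest base leaves most easily.
AcO⁻: pKₐ(CH₃COOH) ≈ 4.8
p-O₂N–C₆H₄–O⁻: pKₐ(p-nitrophenol) ≈ 7.2 — nitro group delocalises the charge; the classic chromogenic LG
RS⁻: pKₐ(RSH (a thiol)) ≈ 10.5 — moderately basic; rarely leaves without activation
CH₃O⁻: pKₐ(CH₃OH) ≈ 15.5
(CH₃)₃CO⁻: pKₐ(t-BuOH) ≈ 18
Listed from poorest to best leaving group as asked.

(CH₃)₃CO⁻ < CH₃O⁻ < RS⁻ < p-O₂N–C₆H₄–O⁻ < AcO⁻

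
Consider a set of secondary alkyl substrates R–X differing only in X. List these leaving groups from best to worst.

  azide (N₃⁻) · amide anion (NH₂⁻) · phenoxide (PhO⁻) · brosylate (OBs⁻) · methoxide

The more stable X⁻ (or X) is on its own — i.e. the weaker a base it is — the better a leaving group it makes.
brosylate (OBs⁻): pKₐ(p-BrC₆H₄SO₃H) ≈ -2.8 — arenesulfonate with a p-bromo substituent
azide (N₃⁻): pKₐ(HN₃) ≈ 4.7
phenoxide (PhO⁻): pKₐ(C₆H₅OH (phenol)) ≈ 10 — resonance into the ring helps, but still a poor LG
methoxide: pKₐ(CH₃OH) ≈ 15.5 — strong base; alkoxides do not leave unassisted
amide anion (NH₂⁻): pKₐ(NH₃) ≈ 38 — extremely strong base; never a leaving group

brosylate (OBs⁻) > azide (N₃⁻) > phenoxide (PhO⁻) > methoxide > amide anion (NH₂⁻)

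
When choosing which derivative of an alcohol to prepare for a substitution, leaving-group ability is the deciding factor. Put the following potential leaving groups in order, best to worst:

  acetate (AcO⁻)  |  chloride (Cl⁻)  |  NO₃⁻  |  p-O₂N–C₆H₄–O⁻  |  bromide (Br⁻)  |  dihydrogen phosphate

Leaving-group ability tracks the stability of the departed species; conjugate-acid pKₐ is the usual yardstick (lower pKₐ → better LG).
bromide (Br⁻): pKₐ(HBr) ≈ -9 — weak base; good leaving group
chloride (Cl⁻): pKₐ(HCl) ≈ -7
NO₃⁻: pKₐ(HNO₃) ≈ -1.3 — resonance-delocalised over three oxygens
dihydrogen phosphate: pKₐ(H₃PO₄) ≈ 2.1
acetate (AcO⁻): pKₐ(CH₃COOH) ≈ 4.8
p-O₂N–C₆H₄–O⁻: pKₐ(p-nitrophenol) ≈ 7.2

bromide (Br⁻) > chloride (Cl⁻) > NO₃⁻ > dihydrogen phosphate > acetate (AcO⁻) > p-O₂N–C₆H₄–O⁻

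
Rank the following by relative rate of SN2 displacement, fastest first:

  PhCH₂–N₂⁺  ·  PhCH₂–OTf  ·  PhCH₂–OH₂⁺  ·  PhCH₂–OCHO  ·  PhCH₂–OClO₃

PhCH₂–N₂⁺ > PhCH₂–OTf > PhCH₂–OClO₃ > PhCH₂–OH₂⁺ > PhCH₂–OCHO

Identical carbon frameworks mean the comparison reduces to leaving-group quality.
Rank by basicity of the departing species: weakest base leaves most easily.
PhCH₂–N₂⁺ loses N₂: no meaningful conjugate acid; N₂ departs as an exceptionally stable neutral molecule
PhCH₂–OTf loses OTf⁻: pKₐ(CF₃SO₃H (triflic acid)) ≈ -14
PhCH₂–OClO₃ loses ClO₄⁻: pKₐ(HClO₄) ≈ -10
PhCH₂–OH₂⁺ loses H₂O: pKₐ(H₃O⁺) ≈ -1.7
PhCH₂–OCHO loses HCOO⁻: pKₐ(HCOOH) ≈ 3.8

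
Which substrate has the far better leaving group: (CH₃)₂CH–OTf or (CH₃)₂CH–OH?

(CH₃)₂CH–OTf

From (CH₃)₂CH–OH the departing group would be OH⁻ (pKₐ(H₂O) ≈ 15.7). Strong base; essentially never leaves without prior activation.
From (CH₃)₂CH–OTf the leaving group is OTf⁻ (pKₐ(CF₃SO₃H (triflic acid)) ≈ -14). Charge spread over three oxygens and a CF₃ group; the premier leaving group in synthesis.
(In practice (CH₃)₂CH–OTf is made from (CH₃)₂CH–OH by treatment with Tf₂O / 2,6-lutidine, converting the hydroxyl into a triflate.)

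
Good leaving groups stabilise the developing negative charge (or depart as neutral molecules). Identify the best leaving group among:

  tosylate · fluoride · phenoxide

The more stable X⁻ (or X) is on its own — i.e. the weaker a base it is — the better a leaving group it makes.
tosylate: pKₐ(p-CH₃C₆H₄SO₃H (TsOH)) ≈ -2.8
fluoride: pKₐ(HF) ≈ 3.2
phenoxide: pKₐ(C₆H₅OH (phenol)) ≈ 10

tosylate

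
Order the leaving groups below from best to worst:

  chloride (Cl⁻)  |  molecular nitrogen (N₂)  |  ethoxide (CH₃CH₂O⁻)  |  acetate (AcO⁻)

Rank by basicity of the departing species: weakest base leaves most easily.
molecular nitrogen (N₂): no meaningful conjugate acid; N₂ departs as an exceptionally stable neutral molecule
chloride (Cl⁻): pKₐ(HCl) ≈ -7 — moderately weak base
acetate (AcO⁻): pKₐ(CH₃COOH) ≈ 4.8
ethoxide (CH₃CH₂O⁻): pKₐ(CH₃CH₂OH) ≈ 16

molecular nitrogen (N₂) > chloride (Cl⁻) > acetate (AcO⁻) > ethoxide (CH₃CH₂O⁻)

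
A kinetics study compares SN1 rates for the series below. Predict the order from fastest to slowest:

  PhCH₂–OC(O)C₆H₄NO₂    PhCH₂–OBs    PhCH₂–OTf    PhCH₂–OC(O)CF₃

Identical carbon frameworks mean the comparison reduces to leaving-group quality.
Leaving-group ability tracks the stability of the departed species; conjugate-acid pKₐ is the usual yardstick (lower pKₐ → better LG).
PhCH₂–OTf loses OTf⁻: pKₐ(CF₃SO₃H (triflic acid)) ≈ -14
PhCH₂–OBs loses OBs⁻: pKₐ(p-BrC₆H₄SO₃H) ≈ -2.8
PhCH₂–OC(O)CF₃ loses CF₃COO⁻: pKₐ(CF₃COOH) ≈ 0.2
PhCH₂–OC(O)C₆H₄NO₂ loses p-O₂N–C₆H₄–COO⁻: pKₐ(p-nitrobenzoic acid) ≈ 3.4

PhCH₂–OTf > PhCH₂–OBs > PhCH₂–OC(O)CF₃ > PhCH₂–OC(O)C₆H₄NO₂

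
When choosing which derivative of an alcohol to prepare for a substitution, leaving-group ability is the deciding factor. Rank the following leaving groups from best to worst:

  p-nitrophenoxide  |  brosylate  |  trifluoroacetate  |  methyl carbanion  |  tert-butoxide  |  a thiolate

brosylate: pKₐ(p-BrC₆H₄SO₃H) ≈ -2.8 — arenesulfonate with a p-bromo substituent
trifluoroacetate: pKₐ(CF₃COOH) ≈ 0.2
p-nitrophenoxide: pKₐ(p-nitrophenol) ≈ 7.2 — nitro group delocalises the charge; the classic chromogenic LG
a thiolate: pKₐ(RSH (a thiol)) ≈ 10.5 — moderately basic; rarely leaves without activation
tert-butoxide: pKₐ(t-BuOH) ≈ 18 — bulky, strongly basic alkoxide
methyl carbanion: pKₐ(CH₄) ≈ 48 — unstabilised carbanion; the worst conceivable leaving group

brosylate > trifluoroacetate > p-nitrophenoxide > a thiolate > tert-butoxide > methyl carbanion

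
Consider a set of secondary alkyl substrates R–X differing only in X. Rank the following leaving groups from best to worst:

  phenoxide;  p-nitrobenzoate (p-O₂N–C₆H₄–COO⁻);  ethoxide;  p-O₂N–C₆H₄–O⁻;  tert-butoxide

p-nitrobenzoate (p-O₂N–C₆H₄–COO⁻) > p-O₂N–C₆H₄–O⁻ > phenoxide > ethoxide > tert-butoxide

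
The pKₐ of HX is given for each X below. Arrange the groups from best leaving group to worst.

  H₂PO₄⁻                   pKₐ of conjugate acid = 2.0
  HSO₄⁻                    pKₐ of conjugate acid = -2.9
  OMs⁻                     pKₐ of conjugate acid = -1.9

HSO₄⁻ > OMs⁻ > H₂PO₄⁻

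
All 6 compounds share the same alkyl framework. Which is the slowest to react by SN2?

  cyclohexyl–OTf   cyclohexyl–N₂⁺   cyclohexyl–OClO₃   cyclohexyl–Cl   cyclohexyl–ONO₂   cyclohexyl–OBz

cyclohexyl–OBz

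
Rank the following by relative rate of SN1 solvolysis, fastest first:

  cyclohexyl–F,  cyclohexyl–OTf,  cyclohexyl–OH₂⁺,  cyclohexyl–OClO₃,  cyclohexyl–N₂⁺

The skeletons are identical, so relative rate is governed entirely by leaving-group ability.
The more stable X⁻ (or X) is on its own — i.e. the weaker a base it is — the better a leaving group it makes.
cyclohexyl–N₂⁺ loses N₂: no meaningful conjugate acid; N₂ departs as an exceptionally stable neutral molecule
cyclohexyl–OTf loses OTf⁻: pKₐ(CF₃SO₃H (triflic acid)) ≈ -14
cyclohexyl–OClO₃ loses ClO₄⁻: pKₐ(HClO₄) ≈ -10
cyclohexyl–OH₂⁺ loses H₂O: pKₐ(H₃O⁺) ≈ -1.7
cyclohexyl–F loses F⁻: pKₐ(HF) ≈ 3.2

cyclohexyl–N₂⁺ > cyclohexyl–OTf > cyclohexyl–OClO₃ > cyclohexyl–OH₂⁺ > cyclohexyl–F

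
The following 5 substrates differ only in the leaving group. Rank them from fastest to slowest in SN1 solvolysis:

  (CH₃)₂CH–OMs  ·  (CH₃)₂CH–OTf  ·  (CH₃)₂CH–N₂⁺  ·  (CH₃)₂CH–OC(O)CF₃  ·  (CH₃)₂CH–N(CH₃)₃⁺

The skeletons are identical, so relative rate is governed entirely by leaving-group ability.
Rank by basicity of the departing species: weakest base leaves most easily.
(CH₃)₂CH–N₂⁺ loses N₂: no meaningful conjugate acid; N₂ departs as an exceptionally stable neutral molecule
(CH₃)₂CH–OTf loses OTf⁻: pKₐ(CF₃SO₃H (triflic acid)) ≈ -14
(CH₃)₂CH–OMs loses OMs⁻: pKₐ(CH₃SO₃H (MsOH)) ≈ -1.9
(CH₃)₂CH–OC(O)CF₃ loses CF₃COO⁻: pKₐ(CF₃COOH) ≈ 0.2
(CH₃)₂CH–N(CH₃)₃⁺ loses NR'₃: pKₐ(R'₃NH⁺) ≈ 10.7

(CH₃)₂CH–N₂⁺ > (CH₃)₂CH–OTf > (CH₃)₂CH–OMs > (CH₃)₂CH–OC(O)CF₃ > (CH₃)₂CH–N(CH₃)₃⁺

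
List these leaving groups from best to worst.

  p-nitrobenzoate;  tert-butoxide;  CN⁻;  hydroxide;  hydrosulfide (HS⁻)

A good leaving group is a weak base: the lower the pKₐ of its conjugate acid, the more readily it departs.
p-nitrobenzoate: pKₐ(p-nitrobenzoic acid) ≈ 3.4
hydrosulfide (HS⁻): pKₐ(H₂S) ≈ 7
CN⁻: pKₐ(HCN) ≈ 9.2
hydroxide: pKₐ(H₂O) ≈ 15.7
tert-butoxide: pKₐ(t-BuOH) ≈ 18

p-nitrobenzoate > hydrosulfide (HS⁻) > CN⁻ > hydroxide > tert-butoxide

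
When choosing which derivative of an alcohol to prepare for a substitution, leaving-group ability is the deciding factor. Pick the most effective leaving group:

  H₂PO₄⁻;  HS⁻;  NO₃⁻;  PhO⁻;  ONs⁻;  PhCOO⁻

A good leaving group is a weak base: the lower the pKₐ of its conjugate acid, the more readily it departs.
ONs⁻: pKₐ(p-O₂NC₆H₄SO₃H) ≈ -3.5
NO₃⁻: pKₐ(HNO₃) ≈ -1.3
H₂PO₄⁻: pKₐ(H₃PO₄) ≈ 2.1
PhCOO⁻: pKₐ(C₆H₅COOH) ≈ 4.2
HS⁻: pKₐ(H₂S) ≈ 7
PhO⁻: pKₐ(C₆H₅OH (phenol)) ≈ 10

ONs⁻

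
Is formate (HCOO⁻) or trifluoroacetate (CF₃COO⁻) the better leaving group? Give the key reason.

trifluoroacetate (CF₃COO⁻) is the better leaving group.
pKₐ(CF₃COOH) ≈ 0.2 versus pKₐ(HCOOH) ≈ 3.8: trifluoroacetate (CF₃COO⁻) is the much weaker base.
Strongly electron-withdrawing CF₃ stabilises the carboxylate.

trifluoroacetate (CF₃COO⁻)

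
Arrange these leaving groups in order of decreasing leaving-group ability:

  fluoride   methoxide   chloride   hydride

chloride > fluoride > methoxide > hydride

chloride: pKₐ(HCl) ≈ -7 — moderately weak base
fluoride: pKₐ(HF) ≈ 3.2 — small and strongly basic; the poor halide leaving group
methoxide: pKₐ(CH₃OH) ≈ 15.5 — strong base; alkoxides do not leave unassisted
hydride: pKₐ(H₂) ≈ 36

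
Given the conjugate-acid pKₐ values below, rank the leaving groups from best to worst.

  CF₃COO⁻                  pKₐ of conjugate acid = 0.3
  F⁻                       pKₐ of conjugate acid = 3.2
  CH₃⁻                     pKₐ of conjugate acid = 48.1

CF₃COO⁻ > F⁻ > CH₃⁻

Lower conjugate-acid pKₐ ⇒ weaker base ⇒ better leaving group.
Sorting by the given values: CF₃COO⁻ (0.3), F⁻ (3.2), CH₃⁻ (48.1).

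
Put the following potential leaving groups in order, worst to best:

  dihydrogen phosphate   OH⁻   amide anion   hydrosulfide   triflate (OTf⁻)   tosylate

amide anion < OH⁻ < hydrosulfide < dihydrogen phosphate < tosylate < triflate (OTf⁻)

Leaving-group ability tracks the stability of the departed species; conjugate-acid pKₐ is the usual yardstick (lower pKₐ → better LG).
triflate (OTf⁻): pKₐ(CF₃SO₃H (triflic acid)) ≈ -14
tosylate: pKₐ(p-CH₃C₆H₄SO₃H (TsOH)) ≈ -2.8
dihydrogen phosphate: pKₐ(H₃PO₄) ≈ 2.1
hydrosulfide: pKₐ(H₂S) ≈ 7
OH⁻: pKₐ(H₂O) ≈ 15.7
amide anion: pKₐ(NH₃) ≈ 38
The question asks for worst first, so the sequence is read in increasing leaving-group ability.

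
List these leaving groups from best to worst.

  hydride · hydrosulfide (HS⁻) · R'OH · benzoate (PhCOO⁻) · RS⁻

R'OH > benzoate (PhCOO⁻) > hydrosulfide (HS⁻) > RS⁻ > hydride

R'OH: pKₐ(R'OH₂⁺) ≈ -2.4
benzoate (PhCOO⁻): pKₐ(C₆H₅COOH) ≈ 4.2
hydrosulfide (HS⁻): pKₐ(H₂S) ≈ 7
RS⁻: pKₐ(RSH (a thiol)) ≈ 10.5
hydride: pKₐ(H₂) ≈ 36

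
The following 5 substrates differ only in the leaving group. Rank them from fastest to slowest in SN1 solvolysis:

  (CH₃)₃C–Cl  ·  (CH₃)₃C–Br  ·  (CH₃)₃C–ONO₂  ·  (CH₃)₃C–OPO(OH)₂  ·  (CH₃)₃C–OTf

Identical carbon frameworks mean the comparison reduces to leaving-group quality.
Leaving-group ability tracks the stability of the departed species; conjugate-acid pKₐ is the usual yardstick (lower pKₐ → better LG).
(CH₃)₃C–OTf loses OTf⁻: pKₐ(CF₃SO₃H (triflic acid)) ≈ -14
(CH₃)₃C–Br loses Br⁻: pKₐ(HBr) ≈ -9
(CH₃)₃C–Cl loses Cl⁻: pKₐ(HCl) ≈ -7
(CH₃)₃C–ONO₂ loses NO₃⁻: pKₐ(HNO₃) ≈ -1.3
(CH₃)₃C–OPO(OH)₂ loses H₂PO₄⁻: pKₐ(H₃PO₄) ≈ 2.1

(CH₃)₃C–OTf > (CH₃)₃C–Br > (CH₃)₃C–Cl > (CH₃)₃C–ONO₂ > (CH₃)₃C–OPO(OH)₂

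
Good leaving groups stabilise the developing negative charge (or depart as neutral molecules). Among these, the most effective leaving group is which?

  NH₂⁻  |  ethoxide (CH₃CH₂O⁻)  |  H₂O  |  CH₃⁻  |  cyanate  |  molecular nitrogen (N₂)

molecular nitrogen (N₂)

A good leaving group is a weak base: the lower the pKₐ of its conjugate acid, the more readily it departs.
molecular nitrogen (N₂): no meaningful conjugate acid; N₂ departs as an exceptionally stable neutral molecule
H₂O: pKₐ(H₃O⁺) ≈ -1.7
cyanate: pKₐ(HOCN) ≈ 3.5
ethoxide (CH₃CH₂O⁻): pKₐ(CH₃CH₂OH) ≈ 16
NH₂⁻: pKₐ(NH₃) ≈ 38
CH₃⁻: pKₐ(CH₄) ≈ 48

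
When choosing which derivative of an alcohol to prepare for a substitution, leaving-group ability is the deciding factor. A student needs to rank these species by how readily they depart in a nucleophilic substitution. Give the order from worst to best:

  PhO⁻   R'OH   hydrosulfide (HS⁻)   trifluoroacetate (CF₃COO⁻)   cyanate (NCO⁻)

The more stable X⁻ (or X) is on its own — i.e. the weaker a base it is — the better a leaving group it makes.
R'OH: pKₐ(R'OH₂⁺) ≈ -2.4
trifluoroacetate (CF₃COO⁻): pKₐ(CF₃COOH) ≈ 0.2
cyanate (NCO⁻): pKₐ(HOCN) ≈ 3.5
hydrosulfide (HS⁻): pKₐ(H₂S) ≈ 7
PhO⁻: pKₐ(C₆H₅OH (phenol)) ≈ 10
Listed from poorest to best leaving group as asked.

PhO⁻ < hydrosulfide (HS⁻) < cyanate (NCO⁻) < trifluoroacetate (CF₃COO⁻) < R'OH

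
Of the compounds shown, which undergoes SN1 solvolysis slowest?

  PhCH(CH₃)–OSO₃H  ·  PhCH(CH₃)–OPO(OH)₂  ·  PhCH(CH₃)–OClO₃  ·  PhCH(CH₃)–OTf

The skeletons are identical, so relative rate is governed entirely by leaving-group ability.
A good leaving group is a weak base: the lower the pKₐ of its conjugate acid, the more readily it departs.
PhCH(CH₃)–OTf loses OTf⁻: pKₐ(CF₃SO₃H (triflic acid)) ≈ -14
PhCH(CH₃)–OClO₃ loses ClO₄⁻: pKₐ(HClO₄) ≈ -10
PhCH(CH₃)–OSO₃H loses HSO₄⁻: pKₐ(H₂SO₄) ≈ -3
PhCH(CH₃)–OPO(OH)₂ loses H₂PO₄⁻: pKₐ(H₃PO₄) ≈ 2.1

PhCH(CH₃)–OPO(OH)₂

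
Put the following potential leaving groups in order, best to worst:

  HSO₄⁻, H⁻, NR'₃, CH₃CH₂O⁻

Leaving-group ability tracks the stability of the departed species; conjugate-acid pKₐ is the usual yardstick (lower pKₐ → better LG).
HSO₄⁻: pKₐ(H₂SO₄) ≈ -3 — conjugate base of a strong mineral acid
NR'₃: pKₐ(R'₃NH⁺) ≈ 10.7 — neutral but still a fairly strong base; Hofmann-elimination LG
CH₃CH₂O⁻: pKₐ(CH₃CH₂OH) ≈ 16 — strong base; alkoxides do not leave unassisted
H⁻: pKₐ(H₂) ≈ 36

HSO₄⁻ > NR'₃ > CH₃CH₂O⁻ > H⁻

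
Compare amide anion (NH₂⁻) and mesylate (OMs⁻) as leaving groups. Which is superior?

mesylate (OMs⁻) is the better leaving group.
pKₐ(CH₃SO₃H (MsOH)) ≈ -1.9 versus pKₐ(NH₃) ≈ 38: mesylate (OMs⁻) is the much weaker base.
Resonance-delocalised alkanesulfonate.

mesylate (OMs⁻)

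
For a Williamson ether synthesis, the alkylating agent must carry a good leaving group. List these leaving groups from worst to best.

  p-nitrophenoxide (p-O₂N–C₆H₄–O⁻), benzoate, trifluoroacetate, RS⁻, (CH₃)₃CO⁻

A good leaving group is a weak base: the lower the pKₐ of its conjugate acid, the more readily it departs.
trifluoroacetate: pKₐ(CF₃COOH) ≈ 0.2 — strongly electron-withdrawing CF₃ stabilises the carboxylate
benzoate: pKₐ(C₆H₅COOH) ≈ 4.2
p-nitrophenoxide (p-O₂N–C₆H₄–O⁻): pKₐ(p-nitrophenol) ≈ 7.2
RS⁻: pKₐ(RSH (a thiol)) ≈ 10.5
(CH₃)₃CO⁻: pKₐ(t-BuOH) ≈ 18
Listed from poorest to best leaving group as asked.

(CH₃)₃CO⁻ < RS⁻ < p-nitrophenoxide (p-O₂N–C₆H₄–O⁻) < benzoate < trifluoroacetate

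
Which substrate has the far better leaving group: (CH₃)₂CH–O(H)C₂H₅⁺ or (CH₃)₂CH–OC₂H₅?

(CH₃)₂CH–O(H)C₂H₅⁺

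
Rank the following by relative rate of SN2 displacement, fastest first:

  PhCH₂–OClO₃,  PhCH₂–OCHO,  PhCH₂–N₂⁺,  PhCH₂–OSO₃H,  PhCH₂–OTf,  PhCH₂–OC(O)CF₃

With the same alkyl group throughout, only the leaving group differentiates the rates.
A good leaving group is a weak base: the lower the pKₐ of its conjugate acid, the more readily it departs.
PhCH₂–N₂⁺ loses N₂: no meaningful conjugate acid; N₂ departs as an exceptionally stable neutral molecule
PhCH₂–OTf loses OTf⁻: pKₐ(CF₃SO₃H (triflic acid)) ≈ -14
PhCH₂–OClO₃ loses ClO₄⁻: pKₐ(HClO₄) ≈ -10
PhCH₂–OSO₃H loses HSO₄⁻: pKₐ(H₂SO₄) ≈ -3
PhCH₂–OC(O)CF₃ loses CF₃COO⁻: pKₐ(CF₃COOH) ≈ 0.2
PhCH₂–OCHO loses HCOO⁻: pKₐ(HCOOH) ≈ 3.8

PhCH₂–N₂⁺ > PhCH₂–OTf > PhCH₂–OClO₃ > PhCH₂–OSO₃H > PhCH₂–OC(O)CF₃ > PhCH₂–OCHO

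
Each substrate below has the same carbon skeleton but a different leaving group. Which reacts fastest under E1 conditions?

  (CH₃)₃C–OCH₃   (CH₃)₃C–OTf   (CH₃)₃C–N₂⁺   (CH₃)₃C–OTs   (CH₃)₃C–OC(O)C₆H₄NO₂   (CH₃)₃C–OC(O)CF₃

Identical carbon frameworks mean the comparison reduces to leaving-group quality.
Rank by basicity of the departing species: weakest base leaves most easily.
(CH₃)₃C–N₂⁺ loses N₂: no meaningful conjugate acid; N₂ departs as an exceptionally stable neutral molecule
(CH₃)₃C–OTf loses OTf⁻: pKₐ(CF₃SO₃H (triflic acid)) ≈ -14
(CH₃)₃C–OTs loses OTs⁻: pKₐ(p-CH₃C₆H₄SO₃H (TsOH)) ≈ -2.8
(CH₃)₃C–OC(O)CF₃ loses CF₃COO⁻: pKₐ(CF₃COOH) ≈ 0.2
(CH₃)₃C–OC(O)C₆H₄NO₂ loses p-O₂N–C₆H₄–COO⁻: pKₐ(p-nitrobenzoic acid) ≈ 3.4
(CH₃)₃C–OCH₃ loses CH₃O⁻: pKₐ(CH₃OH) ≈ 15.5

(CH₃)₃C–N₂⁺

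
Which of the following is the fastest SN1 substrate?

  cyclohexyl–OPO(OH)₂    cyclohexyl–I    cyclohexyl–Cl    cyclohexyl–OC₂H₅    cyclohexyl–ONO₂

cyclohexyl–I

Same R in every case — rank the leaving groups.
Rank by basicity of the departing species: weakest base leaves most easily.
cyclohexyl–I loses I⁻: pKₐ(HI) ≈ -10
cyclohexyl–Cl loses Cl⁻: pKₐ(HCl) ≈ -7
cyclohexyl–ONO₂ loses NO₃⁻: pKₐ(HNO₃) ≈ -1.3
cyclohexyl–OPO(OH)₂ loses H₂PO₄⁻: pKₐ(H₃PO₄) ≈ 2.1
cyclohexyl–OC₂H₅ loses CH₃CH₂O⁻: pKₐ(CH₃CH₂OH) ≈ 16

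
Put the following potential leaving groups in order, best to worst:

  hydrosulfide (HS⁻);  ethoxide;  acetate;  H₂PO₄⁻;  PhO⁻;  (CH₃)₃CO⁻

H₂PO₄⁻: pKₐ(H₃PO₄) ≈ 2.1
acetate: pKₐ(CH₃COOH) ≈ 4.8
hydrosulfide (HS⁻): pKₐ(H₂S) ≈ 7 — larger and more polarisable than the oxygen analogue
PhO⁻: pKₐ(C₆H₅OH (phenol)) ≈ 10
ethoxide: pKₐ(CH₃CH₂OH) ≈ 16
(CH₃)₃CO⁻: pKₐ(t-BuOH) ≈ 18 — bulky, strongly basic alkoxide

H₂PO₄⁻ > acetate > hydrosulfide (HS⁻) > PhO⁻ > ethoxide > (CH₃)₃CO⁻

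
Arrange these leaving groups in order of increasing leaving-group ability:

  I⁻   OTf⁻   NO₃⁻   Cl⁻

The more stable X⁻ (or X) is on its own — i.e. the weaker a base it is — the better a leaving group it makes.
OTf⁻: pKₐ(CF₃SO₃H (triflic acid)) ≈ -14
I⁻: pKₐ(HI) ≈ -10
Cl⁻: pKₐ(HCl) ≈ -7
NO₃⁻: pKₐ(HNO₃) ≈ -1.3
Reversing gives the worst-to-best order requested.

NO₃⁻ < Cl⁻ < I⁻ < OTf⁻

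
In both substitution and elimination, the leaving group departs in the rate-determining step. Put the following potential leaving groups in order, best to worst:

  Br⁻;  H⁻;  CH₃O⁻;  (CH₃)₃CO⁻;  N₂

N₂ > Br⁻ > CH₃O⁻ > (CH₃)₃CO⁻ > H⁻

A good leaving group is a weak base: the lower the pKₐ of its conjugate acid, the more readily it departs.
N₂: no meaningful conjugate acid; N₂ departs as an exceptionally stable neutral molecule
Br⁻: pKₐ(HBr) ≈ -9
CH₃O⁻: pKₐ(CH₃OH) ≈ 15.5
(CH₃)₃CO⁻: pKₐ(t-BuOH) ≈ 18
H⁻: pKₐ(H₂) ≈ 36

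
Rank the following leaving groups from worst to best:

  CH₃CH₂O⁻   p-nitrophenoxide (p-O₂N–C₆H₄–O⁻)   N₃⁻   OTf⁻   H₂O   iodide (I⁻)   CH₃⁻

Rank by basicity of the departing species: weakest base leaves most easily.
OTf⁻: pKₐ(CF₃SO₃H (triflic acid)) ≈ -14 — charge spread over three oxygens and a CF₃ group; the premier leaving group in synthesis
iodide (I⁻): pKₐ(HI) ≈ -10 — large, highly polarisable; very weak base
H₂O: pKₐ(H₃O⁺) ≈ -1.7
N₃⁻: pKₐ(HN₃) ≈ 4.7 — linear, resonance-stabilised
p-nitrophenoxide (p-O₂N–C₆H₄–O⁻): pKₐ(p-nitrophenol) ≈ 7.2
CH₃CH₂O⁻: pKₐ(CH₃CH₂OH) ≈ 16 — strong base; alkoxides do not leave unassisted
CH₃⁻: pKₐ(CH₄) ≈ 48
Reversing gives the worst-to-best order requested.

CH₃⁻ < CH₃CH₂O⁻ < p-nitrophenoxide (p-O₂N–C₆H₄–O⁻) < N₃⁻ < H₂O < iodide (I⁻) < OTf⁻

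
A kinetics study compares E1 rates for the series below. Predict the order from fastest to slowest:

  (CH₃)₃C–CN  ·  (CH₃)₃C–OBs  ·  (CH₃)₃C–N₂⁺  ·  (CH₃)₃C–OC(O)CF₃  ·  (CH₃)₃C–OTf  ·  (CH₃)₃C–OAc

(CH₃)₃C–N₂⁺ > (CH₃)₃C–OTf > (CH₃)₃C–OBs > (CH₃)₃C–OC(O)CF₃ > (CH₃)₃C–OAc > (CH₃)₃C–CN

Same R in every case — rank the leaving groups.
A good leaving group is a weak base: the lower the pKₐ of its conjugate acid, the more readily it departs.
(CH₃)₃C–N₂⁺ loses N₂: no meaningful conjugate acid; N₂ departs as an exceptionally stable neutral molecule
(CH₃)₃C–OTf loses OTf⁻: pKₐ(CF₃SO₃H (triflic acid)) ≈ -14
(CH₃)₃C–OBs loses OBs⁻: pKₐ(p-BrC₆H₄SO₃H) ≈ -2.8
(CH₃)₃C–OC(O)CF₃ loses CF₃COO⁻: pKₐ(CF₃COOH) ≈ 0.2
(CH₃)₃C–OAc loses AcO⁻: pKₐ(CH₃COOH) ≈ 4.8
(CH₃)₃C–CN loses CN⁻: pKₐ(HCN) ≈ 9.2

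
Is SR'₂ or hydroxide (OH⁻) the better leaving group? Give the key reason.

SR'₂ is the better leaving group.
pKₐ(R'₂SH⁺) ≈ -7 versus pKₐ(H₂O) ≈ 15.7: SR'₂ is the much weaker base.
Neutral; leaves from a sulfonium salt (R–SR'₂⁺).

SR'₂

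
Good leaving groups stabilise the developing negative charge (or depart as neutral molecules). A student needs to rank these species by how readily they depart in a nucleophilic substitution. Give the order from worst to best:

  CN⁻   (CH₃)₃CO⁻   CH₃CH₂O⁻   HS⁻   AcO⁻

(CH₃)₃CO⁻ < CH₃CH₂O⁻ < CN⁻ < HS⁻ < AcO⁻

A good leaving group is a weak base: the lower the pKₐ of its conjugate acid, the more readily it departs.
AcO⁻: pKₐ(CH₃COOH) ≈ 4.8
HS⁻: pKₐ(H₂S) ≈ 7
CN⁻: pKₐ(HCN) ≈ 9.2
CH₃CH₂O⁻: pKₐ(CH₃CH₂OH) ≈ 16 — strong base; alkoxides do not leave unassisted
(CH₃)₃CO⁻: pKₐ(t-BuOH) ≈ 18 — bulky, strongly basic alkoxide
The question asks for worst first, so the sequence is read in increasing leaving-group ability.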